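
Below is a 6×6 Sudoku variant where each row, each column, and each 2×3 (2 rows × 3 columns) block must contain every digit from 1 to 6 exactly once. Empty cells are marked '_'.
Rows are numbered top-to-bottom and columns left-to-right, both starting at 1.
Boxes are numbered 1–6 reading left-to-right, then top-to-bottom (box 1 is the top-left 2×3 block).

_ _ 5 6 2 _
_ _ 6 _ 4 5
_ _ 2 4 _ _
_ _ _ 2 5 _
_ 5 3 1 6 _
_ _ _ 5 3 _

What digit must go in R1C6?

1

Cell R1C6 itself could take any of {1, 3} by direct elimination.
Consider where 1 can go in box 2.
R2C4 is out (column 4 already has a 1).
So the only cell in box 2 that can hold 1 is R1C6.
Therefore R1C6 = 1.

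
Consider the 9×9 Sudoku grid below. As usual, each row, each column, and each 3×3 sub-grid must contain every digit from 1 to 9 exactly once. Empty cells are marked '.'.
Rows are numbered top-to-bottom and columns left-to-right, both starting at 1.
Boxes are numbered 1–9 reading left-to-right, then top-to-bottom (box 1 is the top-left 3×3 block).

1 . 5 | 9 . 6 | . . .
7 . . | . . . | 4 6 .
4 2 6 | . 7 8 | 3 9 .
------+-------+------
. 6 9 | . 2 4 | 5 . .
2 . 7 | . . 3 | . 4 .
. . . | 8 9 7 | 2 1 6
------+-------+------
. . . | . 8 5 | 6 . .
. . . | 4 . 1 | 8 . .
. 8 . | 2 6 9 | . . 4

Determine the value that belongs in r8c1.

Cell r8c1 itself could take any of {3, 5, 6, 9} by direct elimination.
Consider where 6 can go in column 1.
r4c1 is out (row 4 already has a 6).
r6c1 is out (row 6 already has a 6).
r7c1 is out (row 7 already has a 6).
r9c1 is out (row 9 already has a 6).
So the only cell in column 1 that can hold 6 is r8c1.
Therefore r8c1 = 6.

6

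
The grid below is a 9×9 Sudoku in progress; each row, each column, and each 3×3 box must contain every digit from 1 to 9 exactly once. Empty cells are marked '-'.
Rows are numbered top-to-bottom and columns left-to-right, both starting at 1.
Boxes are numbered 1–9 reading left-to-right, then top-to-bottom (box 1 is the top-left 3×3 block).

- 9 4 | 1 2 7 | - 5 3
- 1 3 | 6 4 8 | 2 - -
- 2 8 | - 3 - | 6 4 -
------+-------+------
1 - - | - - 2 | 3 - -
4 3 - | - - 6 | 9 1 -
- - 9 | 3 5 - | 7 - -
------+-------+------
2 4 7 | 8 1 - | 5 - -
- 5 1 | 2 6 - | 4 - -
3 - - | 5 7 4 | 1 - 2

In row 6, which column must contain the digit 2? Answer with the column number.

8

Consider where 2 can go in row 6.
r6c1 is out (column 1 already has a 2).
r6c2 is out (column 2 already has a 2).
r6c6 is out (column 6 already has a 2).
r6c9 is out (column 9 already has a 2).
So the only cell in row 6 that can hold 2 is r6c8.
That is column 8.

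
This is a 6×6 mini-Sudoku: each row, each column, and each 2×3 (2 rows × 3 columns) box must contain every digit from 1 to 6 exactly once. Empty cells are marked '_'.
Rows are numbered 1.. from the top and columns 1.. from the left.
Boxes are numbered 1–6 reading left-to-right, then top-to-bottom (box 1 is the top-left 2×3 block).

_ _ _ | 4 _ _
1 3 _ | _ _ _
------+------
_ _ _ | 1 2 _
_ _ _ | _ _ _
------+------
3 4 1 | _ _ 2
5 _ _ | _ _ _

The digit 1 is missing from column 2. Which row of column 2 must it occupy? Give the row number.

Consider where 1 can go in column 2.
row 1, column 2 is out (box 1 already has a 1).
row 3, column 2 is out (row 3 already has a 1).
row 6, column 2 is out (box 5 already has a 1).
So the only cell in column 2 that can hold 1 is row 4, column 2.
That is row 4.

4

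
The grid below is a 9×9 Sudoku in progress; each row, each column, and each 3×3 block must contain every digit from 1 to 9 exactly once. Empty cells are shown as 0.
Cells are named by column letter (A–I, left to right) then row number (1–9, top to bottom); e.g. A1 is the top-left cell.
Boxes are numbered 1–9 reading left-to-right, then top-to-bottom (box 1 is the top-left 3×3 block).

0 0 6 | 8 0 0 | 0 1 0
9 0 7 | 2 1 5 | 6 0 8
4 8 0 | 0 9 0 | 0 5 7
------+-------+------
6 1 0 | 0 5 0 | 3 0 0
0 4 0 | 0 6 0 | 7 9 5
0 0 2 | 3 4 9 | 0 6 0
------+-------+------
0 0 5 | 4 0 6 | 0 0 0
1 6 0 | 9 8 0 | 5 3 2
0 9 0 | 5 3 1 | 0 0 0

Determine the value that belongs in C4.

9

Cell C4 itself could take any of {8, 9} by direct elimination.
Consider where 9 can go in column C.
C3 is out (row 3 already has a 9).
C5 is out (row 5 already has a 9).
C8 is out (row 8 already has a 9).
C9 is out (row 9 already has a 9).
So the only cell in column C that can hold 9 is C4.
Therefore C4 = 9.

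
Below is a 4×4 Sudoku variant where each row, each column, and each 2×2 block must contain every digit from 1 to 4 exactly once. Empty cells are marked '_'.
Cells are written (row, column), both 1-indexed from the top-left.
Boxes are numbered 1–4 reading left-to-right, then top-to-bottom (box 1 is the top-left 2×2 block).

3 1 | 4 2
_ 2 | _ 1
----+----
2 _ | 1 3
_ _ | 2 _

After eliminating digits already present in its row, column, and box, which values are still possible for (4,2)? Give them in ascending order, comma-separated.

3,4

Row 4 already contains {2}.
Column 2 already contains {1, 2}.
Its 2×2 block (box 3) already contains {2}.
Removing those from 1–4 leaves {3, 4} as the candidates for (4,2).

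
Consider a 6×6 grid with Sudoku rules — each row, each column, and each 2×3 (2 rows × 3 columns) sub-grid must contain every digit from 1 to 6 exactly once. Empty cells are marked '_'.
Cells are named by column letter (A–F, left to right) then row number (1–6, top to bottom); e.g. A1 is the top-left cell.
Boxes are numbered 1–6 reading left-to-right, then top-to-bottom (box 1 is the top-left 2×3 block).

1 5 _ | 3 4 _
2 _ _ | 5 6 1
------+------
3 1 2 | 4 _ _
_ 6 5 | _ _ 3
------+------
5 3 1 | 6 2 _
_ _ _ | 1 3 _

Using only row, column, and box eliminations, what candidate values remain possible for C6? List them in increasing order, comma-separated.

4,6

Row 6 already contains {1, 3}.
Column C already contains {1, 2, 5}.
Its 2×3 block (box 5) already contains {1, 3, 5}.
Removing those from 1–6 leaves {4, 6} as the candidates for C6.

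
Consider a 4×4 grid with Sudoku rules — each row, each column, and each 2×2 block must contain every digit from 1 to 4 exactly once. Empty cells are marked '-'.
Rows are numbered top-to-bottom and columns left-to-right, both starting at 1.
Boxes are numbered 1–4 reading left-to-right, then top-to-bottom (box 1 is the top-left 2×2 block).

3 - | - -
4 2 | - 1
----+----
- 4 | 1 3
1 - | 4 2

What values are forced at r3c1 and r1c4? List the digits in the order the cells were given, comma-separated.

For r3c1:
  Row 3 already contains {1, 3, 4}.
  Column 1 already contains {1, 3, 4}.
  Its 2×2 block (box 3) already contains {1, 4}.
  The only value from 1–4 not eliminated is 2, so r3c1 = 2.
For r1c4:
  Row 1 already contains {3}.
  Column 4 already contains {1, 2, 3}.
  Its 2×2 block (box 2) already contains {1}.
  The only value from 1–4 not eliminated is 4, so r1c4 = 4.

2,4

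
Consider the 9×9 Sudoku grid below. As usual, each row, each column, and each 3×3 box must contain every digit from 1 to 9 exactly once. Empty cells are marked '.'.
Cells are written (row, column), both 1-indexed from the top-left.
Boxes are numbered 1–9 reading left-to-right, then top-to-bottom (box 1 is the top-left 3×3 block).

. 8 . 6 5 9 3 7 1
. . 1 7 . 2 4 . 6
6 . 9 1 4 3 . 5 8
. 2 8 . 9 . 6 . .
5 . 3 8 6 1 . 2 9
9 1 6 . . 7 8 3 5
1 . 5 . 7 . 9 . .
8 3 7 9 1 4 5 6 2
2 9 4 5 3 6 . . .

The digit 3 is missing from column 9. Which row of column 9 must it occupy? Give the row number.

Consider where 3 can go in column 9.
(4,9) is out (box 6 already has a 3).
(9,9) is out (row 9 already has a 3).
So the only cell in column 9 that can hold 3 is (7,9).
That is row 7.

7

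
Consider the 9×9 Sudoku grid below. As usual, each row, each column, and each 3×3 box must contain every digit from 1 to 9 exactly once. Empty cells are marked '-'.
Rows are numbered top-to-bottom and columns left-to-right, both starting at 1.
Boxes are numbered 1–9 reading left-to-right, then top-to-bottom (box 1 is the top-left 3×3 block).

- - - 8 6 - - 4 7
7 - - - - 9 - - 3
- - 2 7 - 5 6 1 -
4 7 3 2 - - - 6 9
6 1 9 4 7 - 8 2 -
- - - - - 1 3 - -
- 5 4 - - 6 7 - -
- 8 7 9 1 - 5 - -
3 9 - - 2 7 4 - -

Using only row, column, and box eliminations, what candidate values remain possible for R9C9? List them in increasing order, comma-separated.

Row 9 already contains {2, 3, 4, 7, 9}.
Column 9 already contains {3, 7, 9}.
Its 3×3 block (box 9) already contains {4, 5, 7}.
Removing those from 1–9 leaves {1, 6, 8} as the candidates for R9C9.

1,6,8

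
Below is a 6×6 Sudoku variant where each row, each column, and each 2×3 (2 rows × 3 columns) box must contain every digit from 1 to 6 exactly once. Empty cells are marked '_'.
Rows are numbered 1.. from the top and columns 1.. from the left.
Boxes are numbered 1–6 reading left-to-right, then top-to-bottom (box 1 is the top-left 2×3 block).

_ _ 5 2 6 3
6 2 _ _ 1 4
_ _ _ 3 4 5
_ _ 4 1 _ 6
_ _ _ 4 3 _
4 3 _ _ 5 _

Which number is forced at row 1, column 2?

4

Cell row 1, column 2 itself could take any of {1, 4} by direct elimination.
Consider where 4 can go in column 2.
row 3, column 2 is out (row 3 already has a 4).
row 4, column 2 is out (row 4 already has a 4).
row 5, column 2 is out (row 5 already has a 4).
So the only cell in column 2 that can hold 4 is row 1, column 2.
Therefore row 1, column 2 = 4.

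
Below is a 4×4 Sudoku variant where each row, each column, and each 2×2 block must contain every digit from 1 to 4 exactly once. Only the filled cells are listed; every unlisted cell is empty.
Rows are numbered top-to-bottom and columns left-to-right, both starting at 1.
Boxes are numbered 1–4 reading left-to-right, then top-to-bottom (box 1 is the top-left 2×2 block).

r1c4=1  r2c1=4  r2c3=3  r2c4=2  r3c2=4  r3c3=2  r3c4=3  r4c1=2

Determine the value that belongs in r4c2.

Cell r4c2 itself could take any of {1, 3} by direct elimination.
Consider where 3 can go in row 4.
r4c3 is out (column 3 already has a 3).
r4c4 is out (column 4 already has a 3).
So the only cell in row 4 that can hold 3 is r4c2.
Therefore r4c2 = 3.

3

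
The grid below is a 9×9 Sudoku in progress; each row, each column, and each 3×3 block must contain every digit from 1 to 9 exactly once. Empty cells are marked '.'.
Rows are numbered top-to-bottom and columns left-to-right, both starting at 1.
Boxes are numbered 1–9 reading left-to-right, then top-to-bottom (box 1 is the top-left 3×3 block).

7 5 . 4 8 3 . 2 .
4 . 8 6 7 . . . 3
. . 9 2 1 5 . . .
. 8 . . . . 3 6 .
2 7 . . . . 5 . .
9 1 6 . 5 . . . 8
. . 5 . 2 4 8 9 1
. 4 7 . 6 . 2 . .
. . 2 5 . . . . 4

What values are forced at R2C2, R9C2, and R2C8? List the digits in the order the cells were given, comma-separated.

For R2C2:
  Row 2 already contains {3, 4, 6, 7, 8}.
  Column 2 already contains {1, 4, 5, 7, 8}.
  Its 3×3 block (box 1) already contains {4, 5, 7, 8, 9}.
  The only value from 1–9 not eliminated is 2, so R2C2 = 2.
For R9C2:
  Consider where 9 can go in box 7.
  R7C1 is out (row 7 already has a 9).
  R7C2 is out (row 7 already has a 9).
  R8C1 is out (column 1 already has a 9).
  R9C1 is out (column 1 already has a 9).
  So the only cell in box 7 that can hold 9 is R9C2.
  So R9C2 = 9.
For R2C8:
  Consider where 5 can go in row 2.
  R2C2 is out (column 2 already has a 5).
  R2C6 is out (column 6 already has a 5).
  R2C7 is out (column 7 already has a 5).
  So the only cell in row 2 that can hold 5 is R2C8.
  So R2C8 = 5.

2,9,5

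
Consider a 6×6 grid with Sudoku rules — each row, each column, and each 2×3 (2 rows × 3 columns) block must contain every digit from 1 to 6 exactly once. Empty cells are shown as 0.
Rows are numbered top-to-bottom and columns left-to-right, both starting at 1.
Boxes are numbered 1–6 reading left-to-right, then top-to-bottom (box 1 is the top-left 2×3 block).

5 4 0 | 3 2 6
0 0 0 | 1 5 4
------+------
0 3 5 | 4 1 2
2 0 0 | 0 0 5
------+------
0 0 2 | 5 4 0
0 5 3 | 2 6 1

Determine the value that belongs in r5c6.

3

Row 5 already contains {2, 4, 5}.
Column 6 already contains {1, 2, 4, 5, 6}.
Its 2×3 block (box 6) already contains {1, 2, 4, 5, 6}.
The only value from 1–6 not eliminated is 3, so r5c6 = 3.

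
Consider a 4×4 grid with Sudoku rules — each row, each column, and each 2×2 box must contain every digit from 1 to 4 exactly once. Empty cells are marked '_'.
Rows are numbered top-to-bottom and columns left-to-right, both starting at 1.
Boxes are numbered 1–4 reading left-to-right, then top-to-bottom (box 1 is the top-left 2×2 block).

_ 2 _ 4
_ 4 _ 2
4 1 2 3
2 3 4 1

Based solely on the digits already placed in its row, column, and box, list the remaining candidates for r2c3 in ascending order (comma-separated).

1,3

Row 2 already contains {2, 4}.
Column 3 already contains {2, 4}.
Its 2×2 block (box 2) already contains {2, 4}.
Removing those from 1–4 leaves {1, 3} as the candidates for r2c3.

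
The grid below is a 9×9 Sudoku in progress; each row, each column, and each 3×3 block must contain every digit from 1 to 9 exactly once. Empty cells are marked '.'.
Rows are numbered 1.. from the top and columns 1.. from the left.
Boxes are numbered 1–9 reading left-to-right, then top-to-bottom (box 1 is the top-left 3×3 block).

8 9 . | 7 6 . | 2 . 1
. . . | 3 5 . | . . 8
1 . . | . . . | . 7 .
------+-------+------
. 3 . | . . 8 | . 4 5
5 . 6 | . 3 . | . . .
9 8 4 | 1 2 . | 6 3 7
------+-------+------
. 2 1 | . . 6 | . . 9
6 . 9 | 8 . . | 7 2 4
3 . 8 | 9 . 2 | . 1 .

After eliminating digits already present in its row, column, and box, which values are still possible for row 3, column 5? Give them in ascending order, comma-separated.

4,8,9

Row 3 already contains {1, 7}.
Column 5 already contains {2, 3, 5, 6}.
Its 3×3 block (box 2) already contains {3, 5, 6, 7}.
Removing those from 1–9 leaves {4, 8, 9} as the candidates for row 3, column 5.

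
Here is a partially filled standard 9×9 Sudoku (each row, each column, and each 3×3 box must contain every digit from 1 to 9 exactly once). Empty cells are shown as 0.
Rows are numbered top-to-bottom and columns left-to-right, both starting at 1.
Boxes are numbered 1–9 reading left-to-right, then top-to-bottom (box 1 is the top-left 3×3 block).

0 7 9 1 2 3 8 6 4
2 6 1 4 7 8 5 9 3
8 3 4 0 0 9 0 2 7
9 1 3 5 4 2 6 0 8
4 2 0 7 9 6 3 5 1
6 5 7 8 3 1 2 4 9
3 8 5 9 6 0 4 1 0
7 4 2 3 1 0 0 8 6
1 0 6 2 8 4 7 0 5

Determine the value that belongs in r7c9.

2

Row 7 already contains {1, 3, 4, 5, 6, 8, 9}.
Column 9 already contains {1, 3, 4, 5, 6, 7, 8, 9}.
Its 3×3 block (box 9) already contains {1, 4, 5, 6, 7, 8}.
The only value from 1–9 not eliminated is 2, so r7c9 = 2.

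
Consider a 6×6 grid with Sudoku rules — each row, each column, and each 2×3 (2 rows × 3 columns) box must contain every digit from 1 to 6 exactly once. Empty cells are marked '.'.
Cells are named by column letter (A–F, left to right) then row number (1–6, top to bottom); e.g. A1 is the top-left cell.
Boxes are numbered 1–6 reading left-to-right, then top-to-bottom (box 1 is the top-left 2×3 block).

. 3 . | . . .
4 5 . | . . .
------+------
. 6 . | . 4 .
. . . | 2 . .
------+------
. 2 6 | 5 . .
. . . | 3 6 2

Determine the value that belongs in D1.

Cell D1 itself could take any of {1, 4, 6} by direct elimination.
Consider where 4 can go in column D.
D2 is out (row 2 already has a 4).
D3 is out (row 3 already has a 4).
So the only cell in column D that can hold 4 is D1.
Therefore D1 = 4.

4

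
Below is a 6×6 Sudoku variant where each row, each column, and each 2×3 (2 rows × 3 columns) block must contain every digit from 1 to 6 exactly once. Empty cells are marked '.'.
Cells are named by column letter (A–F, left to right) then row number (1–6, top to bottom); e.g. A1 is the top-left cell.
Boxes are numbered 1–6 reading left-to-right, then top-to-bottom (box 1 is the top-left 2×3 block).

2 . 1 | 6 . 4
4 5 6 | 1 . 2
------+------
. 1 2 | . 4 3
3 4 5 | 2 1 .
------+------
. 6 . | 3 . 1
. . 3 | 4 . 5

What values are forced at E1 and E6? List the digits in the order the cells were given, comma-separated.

For E1:
  Consider where 5 can go in column E.
  E2 is out (row 2 already has a 5).
  E5 is out (box 6 already has a 5).
  E6 is out (row 6 already has a 5).
  So the only cell in column E that can hold 5 is E1.
  So E1 = 5.
For E6:
  Consider where 6 can go in column E.
  E1 is out (row 1 already has a 6).
  E2 is out (row 2 already has a 6).
  E5 is out (row 5 already has a 6).
  So the only cell in column E that can hold 6 is E6.
  So E6 = 6.

5,6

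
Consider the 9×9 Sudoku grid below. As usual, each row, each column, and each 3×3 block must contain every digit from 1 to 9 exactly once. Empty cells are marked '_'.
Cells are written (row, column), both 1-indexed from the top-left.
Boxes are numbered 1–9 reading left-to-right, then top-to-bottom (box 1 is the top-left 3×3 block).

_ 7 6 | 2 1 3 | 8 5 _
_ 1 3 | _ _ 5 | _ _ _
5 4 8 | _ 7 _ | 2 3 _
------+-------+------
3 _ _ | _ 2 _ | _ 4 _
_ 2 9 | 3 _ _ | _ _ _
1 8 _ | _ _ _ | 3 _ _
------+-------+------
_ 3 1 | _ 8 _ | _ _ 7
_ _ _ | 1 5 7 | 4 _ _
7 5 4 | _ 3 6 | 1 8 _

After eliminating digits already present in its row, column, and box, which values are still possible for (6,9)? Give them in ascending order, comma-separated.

Row 6 already contains {1, 3, 8}.
Column 9 already contains {7}.
Its 3×3 block (box 6) already contains {3, 4}.
Removing those from 1–9 leaves {2, 5, 6, 9} as the candidates for (6,9).

2,5,6,9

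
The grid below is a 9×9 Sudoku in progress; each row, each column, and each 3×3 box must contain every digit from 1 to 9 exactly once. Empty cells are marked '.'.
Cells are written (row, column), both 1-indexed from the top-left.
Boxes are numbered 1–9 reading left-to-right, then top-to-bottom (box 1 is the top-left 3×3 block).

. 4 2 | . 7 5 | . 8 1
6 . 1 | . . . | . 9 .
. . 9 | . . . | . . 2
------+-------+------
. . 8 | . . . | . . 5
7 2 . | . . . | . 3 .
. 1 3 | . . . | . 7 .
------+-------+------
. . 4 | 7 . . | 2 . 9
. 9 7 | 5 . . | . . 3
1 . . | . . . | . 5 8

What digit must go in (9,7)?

7

Cell (9,7) itself could take any of {4, 6, 7} by direct elimination.
Consider where 7 can go in row 9.
(9,2) is out (box 7 already has a 7).
(9,3) is out (column 3 already has a 7).
(9,4) is out (column 4 already has a 7).
(9,5) is out (column 5 already has a 7).
(9,6) is out (box 8 already has a 7).
So the only cell in row 9 that can hold 7 is (9,7).
Therefore (9,7) = 7.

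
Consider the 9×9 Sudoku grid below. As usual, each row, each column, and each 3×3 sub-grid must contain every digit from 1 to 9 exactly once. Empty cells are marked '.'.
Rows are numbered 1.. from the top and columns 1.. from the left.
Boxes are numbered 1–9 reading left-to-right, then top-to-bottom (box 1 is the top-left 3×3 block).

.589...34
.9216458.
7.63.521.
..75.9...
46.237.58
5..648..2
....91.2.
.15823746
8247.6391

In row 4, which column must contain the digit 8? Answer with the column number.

Consider where 8 can go in row 4.
row 4, column 1 is out (column 1 already has a 8).
row 4, column 5 is out (box 5 already has a 8).
row 4, column 7 is out (box 6 already has a 8).
row 4, column 8 is out (column 8 already has a 8).
row 4, column 9 is out (column 9 already has a 8).
So the only cell in row 4 that can hold 8 is row 4, column 2.
That is column 2.

2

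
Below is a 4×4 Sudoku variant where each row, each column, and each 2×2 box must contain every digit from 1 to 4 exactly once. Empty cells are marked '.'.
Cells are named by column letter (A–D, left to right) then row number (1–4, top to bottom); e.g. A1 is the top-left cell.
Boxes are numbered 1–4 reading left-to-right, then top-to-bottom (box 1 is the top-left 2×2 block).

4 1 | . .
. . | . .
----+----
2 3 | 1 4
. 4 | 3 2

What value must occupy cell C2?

Cell C2 itself could take any of {2, 4} by direct elimination.
Consider where 4 can go in row 2.
A2 is out (column A already has a 4).
B2 is out (column B already has a 4).
D2 is out (column D already has a 4).
So the only cell in row 2 that can hold 4 is C2.
Therefore C2 = 4.

4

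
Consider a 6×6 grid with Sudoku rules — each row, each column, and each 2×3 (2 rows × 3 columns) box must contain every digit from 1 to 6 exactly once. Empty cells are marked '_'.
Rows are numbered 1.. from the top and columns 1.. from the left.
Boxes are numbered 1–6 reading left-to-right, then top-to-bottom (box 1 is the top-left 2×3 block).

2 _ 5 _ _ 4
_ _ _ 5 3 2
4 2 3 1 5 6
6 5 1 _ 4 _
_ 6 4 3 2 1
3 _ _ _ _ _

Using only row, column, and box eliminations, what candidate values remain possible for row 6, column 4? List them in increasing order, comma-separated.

Row 6 already contains {3}.
Column 4 already contains {1, 3, 5}.
Its 2×3 block (box 6) already contains {1, 2, 3}.
Removing those from 1–6 leaves {4, 6} as the candidates for row 6, column 4.

4,6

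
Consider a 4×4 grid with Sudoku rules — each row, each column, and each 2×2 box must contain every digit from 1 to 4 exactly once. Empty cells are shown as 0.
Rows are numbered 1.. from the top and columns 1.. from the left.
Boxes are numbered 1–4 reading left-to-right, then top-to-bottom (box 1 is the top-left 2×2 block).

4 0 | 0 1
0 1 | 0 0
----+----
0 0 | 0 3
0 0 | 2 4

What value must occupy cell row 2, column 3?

Cell row 2, column 3 itself could take any of {3, 4} by direct elimination.
Consider where 4 can go in row 2.
row 2, column 1 is out (column 1 already has a 4).
row 2, column 4 is out (column 4 already has a 4).
So the only cell in row 2 that can hold 4 is row 2, column 3.
Therefore row 2, column 3 = 4.

4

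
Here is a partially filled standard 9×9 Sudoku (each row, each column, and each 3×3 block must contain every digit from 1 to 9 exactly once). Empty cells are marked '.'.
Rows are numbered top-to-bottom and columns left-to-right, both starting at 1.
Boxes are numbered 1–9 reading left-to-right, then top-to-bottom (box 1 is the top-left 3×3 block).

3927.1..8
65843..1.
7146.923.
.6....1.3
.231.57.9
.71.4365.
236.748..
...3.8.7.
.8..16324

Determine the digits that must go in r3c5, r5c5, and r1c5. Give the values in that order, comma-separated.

For r3c5:
  Consider where 8 can go in row 3.
  r3c9 is out (column 9 already has a 8).
  So the only cell in row 3 that can hold 8 is r3c5.
  So r3c5 = 8.
For r5c5:
  Consider where 6 can go in box 5.
  r4c4 is out (row 4 already has a 6).
  r4c5 is out (row 4 already has a 6).
  r4c6 is out (row 4 already has a 6).
  r6c4 is out (row 6 already has a 6).
  So the only cell in box 5 that can hold 6 is r5c5.
  So r5c5 = 6.
For r1c5:
  Row 1 already contains {1, 2, 3, 7, 8, 9}.
  Column 5 already contains {1, 3, 4, 7}.
  Its 3×3 block (box 2) already contains {1, 3, 4, 6, 7, 9}.
  The only value from 1–9 not eliminated is 5, so r1c5 = 5.

8,6,5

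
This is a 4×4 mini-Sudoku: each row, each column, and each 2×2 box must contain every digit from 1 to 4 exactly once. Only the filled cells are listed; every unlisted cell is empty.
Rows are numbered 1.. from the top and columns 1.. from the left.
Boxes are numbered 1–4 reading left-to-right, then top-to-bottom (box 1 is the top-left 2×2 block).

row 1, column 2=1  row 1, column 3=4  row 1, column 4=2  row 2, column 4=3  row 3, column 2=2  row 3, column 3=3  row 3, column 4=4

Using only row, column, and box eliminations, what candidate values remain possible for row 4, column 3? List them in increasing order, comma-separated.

Row 4 already contains {}.
Column 3 already contains {3, 4}.
Its 2×2 block (box 4) already contains {3, 4}.
Removing those from 1–4 leaves {1, 2} as the candidates for row 4, column 3.

1,2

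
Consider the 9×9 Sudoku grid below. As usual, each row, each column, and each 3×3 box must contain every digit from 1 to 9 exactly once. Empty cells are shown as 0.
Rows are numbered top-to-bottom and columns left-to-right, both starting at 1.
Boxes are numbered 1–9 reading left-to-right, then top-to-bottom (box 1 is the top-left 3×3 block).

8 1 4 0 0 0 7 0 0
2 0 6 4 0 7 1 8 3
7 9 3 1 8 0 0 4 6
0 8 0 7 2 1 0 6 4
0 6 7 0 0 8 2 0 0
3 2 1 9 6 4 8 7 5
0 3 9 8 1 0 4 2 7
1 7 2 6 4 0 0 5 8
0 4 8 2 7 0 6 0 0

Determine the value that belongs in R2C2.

5

Row 2 already contains {1, 2, 3, 4, 6, 7, 8}.
Column 2 already contains {1, 2, 3, 4, 6, 7, 8, 9}.
Its 3×3 block (box 1) already contains {1, 2, 3, 4, 6, 7, 8, 9}.
The only value from 1–9 not eliminated is 5, so R2C2 = 5.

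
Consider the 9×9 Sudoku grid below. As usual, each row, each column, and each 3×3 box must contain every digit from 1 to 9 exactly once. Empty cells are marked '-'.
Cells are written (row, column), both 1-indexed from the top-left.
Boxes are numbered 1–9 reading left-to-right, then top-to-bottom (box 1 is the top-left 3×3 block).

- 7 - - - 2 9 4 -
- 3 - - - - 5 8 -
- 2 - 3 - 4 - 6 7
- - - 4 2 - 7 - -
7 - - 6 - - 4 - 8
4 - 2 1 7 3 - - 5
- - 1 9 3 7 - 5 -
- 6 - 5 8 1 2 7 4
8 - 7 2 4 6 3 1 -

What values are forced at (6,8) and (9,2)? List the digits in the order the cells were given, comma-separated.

For (6,8):
  Row 6 already contains {1, 2, 3, 4, 5, 7}.
  Column 8 already contains {1, 4, 5, 6, 7, 8}.
  Its 3×3 block (box 6) already contains {4, 5, 7, 8}.
  The only value from 1–9 not eliminated is 9, so (6,8) = 9.
For (9,2):
  Consider where 5 can go in box 7.
  (7,1) is out (row 7 already has a 5).
  (7,2) is out (row 7 already has a 5).
  (8,1) is out (row 8 already has a 5).
  (8,3) is out (row 8 already has a 5).
  So the only cell in box 7 that can hold 5 is (9,2).
  So (9,2) = 5.

9,5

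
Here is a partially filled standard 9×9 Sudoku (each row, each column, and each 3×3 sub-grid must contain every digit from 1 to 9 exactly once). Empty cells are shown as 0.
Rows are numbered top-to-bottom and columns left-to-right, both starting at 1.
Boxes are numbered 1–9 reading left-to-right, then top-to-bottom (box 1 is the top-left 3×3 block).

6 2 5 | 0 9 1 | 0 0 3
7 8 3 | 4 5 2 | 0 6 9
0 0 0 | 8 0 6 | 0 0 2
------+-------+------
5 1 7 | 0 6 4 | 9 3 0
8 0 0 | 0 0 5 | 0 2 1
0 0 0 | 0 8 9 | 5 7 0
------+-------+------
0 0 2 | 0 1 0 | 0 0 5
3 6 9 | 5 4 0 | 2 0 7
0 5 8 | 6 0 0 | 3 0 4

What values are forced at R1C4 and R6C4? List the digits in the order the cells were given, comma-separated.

7,1

For R1C4:
  Row 1 already contains {1, 2, 3, 5, 6, 9}.
  Column 4 already contains {4, 5, 6, 8}.
  Its 3×3 block (box 2) already contains {1, 2, 4, 5, 6, 8, 9}.
  The only value from 1–9 not eliminated is 7, so R1C4 = 7.
For R6C4:
  Consider where 1 can go in box 5.
  R4C4 is out (row 4 already has a 1).
  R5C4 is out (row 5 already has a 1).
  R5C5 is out (row 5 already has a 1).
  So the only cell in box 5 that can hold 1 is R6C4.
  So R6C4 = 1.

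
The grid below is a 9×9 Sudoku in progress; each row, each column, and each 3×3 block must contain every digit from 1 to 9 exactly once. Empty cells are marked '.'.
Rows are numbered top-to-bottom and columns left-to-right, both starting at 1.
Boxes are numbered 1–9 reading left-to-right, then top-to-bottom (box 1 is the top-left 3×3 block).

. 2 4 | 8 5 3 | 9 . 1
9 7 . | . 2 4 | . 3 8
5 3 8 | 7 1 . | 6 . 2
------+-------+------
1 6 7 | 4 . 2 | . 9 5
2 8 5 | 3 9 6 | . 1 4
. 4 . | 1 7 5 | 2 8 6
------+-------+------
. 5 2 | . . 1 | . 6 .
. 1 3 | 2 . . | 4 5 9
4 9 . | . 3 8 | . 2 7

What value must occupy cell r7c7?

Cell r7c7 itself could take any of {3, 8} by direct elimination.
Consider where 8 can go in column 7.
r2c7 is out (row 2 already has a 8).
r4c7 is out (box 6 already has a 8).
r5c7 is out (row 5 already has a 8).
r9c7 is out (row 9 already has a 8).
So the only cell in column 7 that can hold 8 is r7c7.
Therefore r7c7 = 8.

8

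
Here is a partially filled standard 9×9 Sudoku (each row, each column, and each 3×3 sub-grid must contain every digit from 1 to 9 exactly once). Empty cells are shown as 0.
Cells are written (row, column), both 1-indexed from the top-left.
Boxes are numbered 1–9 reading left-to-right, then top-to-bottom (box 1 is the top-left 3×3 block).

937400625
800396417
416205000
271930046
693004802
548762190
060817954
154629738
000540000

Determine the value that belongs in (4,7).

Row 4 already contains {1, 2, 3, 4, 6, 7, 9}.
Column 7 already contains {1, 4, 6, 7, 8, 9}.
Its 3×3 block (box 6) already contains {1, 2, 4, 6, 8, 9}.
The only value from 1–9 not eliminated is 5, so (4,7) = 5.

5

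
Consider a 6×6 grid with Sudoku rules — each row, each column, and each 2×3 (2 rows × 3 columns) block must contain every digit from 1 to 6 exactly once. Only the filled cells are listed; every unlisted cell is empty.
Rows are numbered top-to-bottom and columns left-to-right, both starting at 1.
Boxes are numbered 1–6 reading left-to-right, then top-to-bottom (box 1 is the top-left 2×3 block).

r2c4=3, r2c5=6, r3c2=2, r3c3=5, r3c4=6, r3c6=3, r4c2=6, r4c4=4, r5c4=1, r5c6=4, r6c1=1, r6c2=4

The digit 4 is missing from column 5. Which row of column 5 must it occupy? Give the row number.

Consider where 4 can go in column 5.
r3c5 is out (box 4 already has a 4).
r4c5 is out (row 4 already has a 4).
r5c5 is out (row 5 already has a 4).
r6c5 is out (row 6 already has a 4).
So the only cell in column 5 that can hold 4 is r1c5.
That is row 1.

1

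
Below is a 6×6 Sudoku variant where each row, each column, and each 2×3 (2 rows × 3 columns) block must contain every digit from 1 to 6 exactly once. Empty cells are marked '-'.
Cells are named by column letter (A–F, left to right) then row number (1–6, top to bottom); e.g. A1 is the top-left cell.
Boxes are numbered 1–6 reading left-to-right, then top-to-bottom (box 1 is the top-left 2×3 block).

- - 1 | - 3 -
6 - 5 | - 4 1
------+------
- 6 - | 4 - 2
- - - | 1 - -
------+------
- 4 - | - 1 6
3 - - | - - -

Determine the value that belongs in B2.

3

Cell B2 itself could take any of {2, 3} by direct elimination.
Consider where 3 can go in box 1.
A1 is out (row 1 already has a 3).
B1 is out (row 1 already has a 3).
So the only cell in box 1 that can hold 3 is B2.
Therefore B2 = 3.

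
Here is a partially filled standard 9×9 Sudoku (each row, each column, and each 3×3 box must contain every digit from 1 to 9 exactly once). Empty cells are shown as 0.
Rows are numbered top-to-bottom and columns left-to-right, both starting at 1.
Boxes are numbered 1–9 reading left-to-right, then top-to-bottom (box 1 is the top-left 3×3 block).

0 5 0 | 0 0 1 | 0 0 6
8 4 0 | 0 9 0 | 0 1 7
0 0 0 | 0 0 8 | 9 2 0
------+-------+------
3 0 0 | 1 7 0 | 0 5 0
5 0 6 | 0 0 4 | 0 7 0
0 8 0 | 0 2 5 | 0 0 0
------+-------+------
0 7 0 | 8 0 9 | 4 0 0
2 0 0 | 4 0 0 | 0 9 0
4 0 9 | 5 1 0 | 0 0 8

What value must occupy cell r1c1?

9

Cell r1c1 itself could take any of {7, 9} by direct elimination.
Consider where 9 can go in box 1.
r1c3 is out (column 3 already has a 9).
r2c3 is out (row 2 already has a 9).
r3c1 is out (row 3 already has a 9).
r3c2 is out (row 3 already has a 9).
r3c3 is out (row 3 already has a 9).
So the only cell in box 1 that can hold 9 is r1c1.
Therefore r1c1 = 9.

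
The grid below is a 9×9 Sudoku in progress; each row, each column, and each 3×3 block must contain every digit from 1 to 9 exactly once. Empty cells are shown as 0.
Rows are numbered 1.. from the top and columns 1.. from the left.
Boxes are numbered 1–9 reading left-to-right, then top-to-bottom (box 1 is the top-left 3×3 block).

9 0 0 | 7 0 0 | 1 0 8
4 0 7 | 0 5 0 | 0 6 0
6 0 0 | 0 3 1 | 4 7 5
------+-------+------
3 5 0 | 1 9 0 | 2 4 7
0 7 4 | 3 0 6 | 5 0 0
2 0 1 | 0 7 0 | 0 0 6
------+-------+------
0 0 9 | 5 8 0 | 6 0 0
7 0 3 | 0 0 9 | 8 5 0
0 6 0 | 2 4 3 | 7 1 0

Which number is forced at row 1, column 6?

Cell row 1, column 6 itself could take any of {2, 4} by direct elimination.
Consider where 4 can go in box 2.
row 1, column 5 is out (column 5 already has a 4).
row 2, column 4 is out (row 2 already has a 4).
row 2, column 6 is out (row 2 already has a 4).
row 3, column 4 is out (row 3 already has a 4).
So the only cell in box 2 that can hold 4 is row 1, column 6.
Therefore row 1, column 6 = 4.

4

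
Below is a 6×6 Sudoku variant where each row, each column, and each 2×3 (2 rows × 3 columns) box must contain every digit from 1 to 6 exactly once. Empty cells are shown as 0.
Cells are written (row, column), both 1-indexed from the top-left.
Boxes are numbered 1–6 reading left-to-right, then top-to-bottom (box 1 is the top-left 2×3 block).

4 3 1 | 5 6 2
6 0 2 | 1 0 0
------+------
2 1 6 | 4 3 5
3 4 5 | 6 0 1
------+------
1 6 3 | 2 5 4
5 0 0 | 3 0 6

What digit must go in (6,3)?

4

Row 6 already contains {3, 5, 6}.
Column 3 already contains {1, 2, 3, 5, 6}.
Its 2×3 block (box 5) already contains {1, 3, 5, 6}.
The only value from 1–6 not eliminated is 4, so (6,3) = 4.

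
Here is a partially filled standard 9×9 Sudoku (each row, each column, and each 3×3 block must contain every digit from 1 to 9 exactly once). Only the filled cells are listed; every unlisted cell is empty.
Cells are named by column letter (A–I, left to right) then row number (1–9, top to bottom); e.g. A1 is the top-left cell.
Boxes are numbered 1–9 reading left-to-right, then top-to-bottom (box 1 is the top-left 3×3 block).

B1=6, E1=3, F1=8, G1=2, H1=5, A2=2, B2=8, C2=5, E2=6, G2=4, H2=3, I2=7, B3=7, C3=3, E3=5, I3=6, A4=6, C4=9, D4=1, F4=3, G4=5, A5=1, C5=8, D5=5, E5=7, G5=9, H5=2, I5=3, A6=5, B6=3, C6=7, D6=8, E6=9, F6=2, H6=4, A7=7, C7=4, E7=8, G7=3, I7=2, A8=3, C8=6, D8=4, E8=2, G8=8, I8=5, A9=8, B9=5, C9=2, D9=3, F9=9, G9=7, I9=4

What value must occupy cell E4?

4

Row 4 already contains {1, 3, 5, 6, 9}.
Column E already contains {2, 3, 5, 6, 7, 8, 9}.
Its 3×3 block (box 5) already contains {1, 2, 3, 5, 7, 8, 9}.
The only value from 1–9 not eliminated is 4, so E4 = 4.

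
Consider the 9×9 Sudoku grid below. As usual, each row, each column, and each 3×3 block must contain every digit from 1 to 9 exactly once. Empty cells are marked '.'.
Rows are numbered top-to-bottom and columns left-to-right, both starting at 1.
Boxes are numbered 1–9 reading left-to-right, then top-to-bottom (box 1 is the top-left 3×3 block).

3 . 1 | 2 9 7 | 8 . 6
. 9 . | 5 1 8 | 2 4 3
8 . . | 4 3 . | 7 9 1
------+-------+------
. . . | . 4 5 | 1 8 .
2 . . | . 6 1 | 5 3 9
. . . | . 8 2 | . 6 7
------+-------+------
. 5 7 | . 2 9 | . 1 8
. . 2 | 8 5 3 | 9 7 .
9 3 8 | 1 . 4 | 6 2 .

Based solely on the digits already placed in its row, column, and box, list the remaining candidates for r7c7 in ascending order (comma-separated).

3,4

Row 7 already contains {1, 2, 5, 7, 8, 9}.
Column 7 already contains {1, 2, 5, 6, 7, 8, 9}.
Its 3×3 block (box 9) already contains {1, 2, 6, 7, 8, 9}.
Removing those from 1–9 leaves {3, 4} as the candidates for r7c7.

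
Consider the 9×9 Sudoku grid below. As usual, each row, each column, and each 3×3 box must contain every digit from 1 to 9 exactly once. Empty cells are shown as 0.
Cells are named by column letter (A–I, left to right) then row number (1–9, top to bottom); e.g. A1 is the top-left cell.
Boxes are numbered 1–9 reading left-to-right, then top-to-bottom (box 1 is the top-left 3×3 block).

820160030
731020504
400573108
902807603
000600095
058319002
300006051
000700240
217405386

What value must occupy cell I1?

7

Cell I1 itself could take any of {7, 9} by direct elimination.
Consider where 7 can go in column I.
I8 is out (row 8 already has a 7).
So the only cell in column I that can hold 7 is I1.
Therefore I1 = 7.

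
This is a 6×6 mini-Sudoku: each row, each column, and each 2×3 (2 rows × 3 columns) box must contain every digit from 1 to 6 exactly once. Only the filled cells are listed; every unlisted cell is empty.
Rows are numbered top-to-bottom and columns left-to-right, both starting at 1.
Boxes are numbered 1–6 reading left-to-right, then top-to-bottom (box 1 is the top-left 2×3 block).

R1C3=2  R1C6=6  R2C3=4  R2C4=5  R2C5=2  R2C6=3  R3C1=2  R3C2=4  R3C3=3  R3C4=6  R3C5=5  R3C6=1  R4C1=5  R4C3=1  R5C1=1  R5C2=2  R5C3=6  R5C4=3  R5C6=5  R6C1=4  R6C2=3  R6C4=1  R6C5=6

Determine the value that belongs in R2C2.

1

Cell R2C2 itself could take any of {1, 6} by direct elimination.
Consider where 1 can go in row 2.
R2C1 is out (column 1 already has a 1).
So the only cell in row 2 that can hold 1 is R2C2.
Therefore R2C2 = 1.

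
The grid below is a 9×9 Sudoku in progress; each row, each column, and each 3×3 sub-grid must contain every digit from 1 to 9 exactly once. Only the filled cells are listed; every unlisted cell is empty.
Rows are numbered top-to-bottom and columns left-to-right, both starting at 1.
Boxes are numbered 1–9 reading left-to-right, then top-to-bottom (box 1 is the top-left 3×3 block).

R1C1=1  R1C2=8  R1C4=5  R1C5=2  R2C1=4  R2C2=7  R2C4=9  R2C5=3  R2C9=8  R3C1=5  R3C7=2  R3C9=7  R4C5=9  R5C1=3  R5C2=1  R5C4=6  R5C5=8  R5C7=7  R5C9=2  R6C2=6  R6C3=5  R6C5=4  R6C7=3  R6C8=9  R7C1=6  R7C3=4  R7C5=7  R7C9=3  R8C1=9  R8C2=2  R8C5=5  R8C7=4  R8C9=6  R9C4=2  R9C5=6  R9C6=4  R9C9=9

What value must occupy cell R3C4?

Cell R3C4 itself could take any of {1, 4, 8} by direct elimination.
Consider where 4 can go in box 2.
R1C6 is out (column 6 already has a 4).
R2C6 is out (row 2 already has a 4).
R3C5 is out (column 5 already has a 4).
R3C6 is out (column 6 already has a 4).
So the only cell in box 2 that can hold 4 is R3C4.
Therefore R3C4 = 4.

4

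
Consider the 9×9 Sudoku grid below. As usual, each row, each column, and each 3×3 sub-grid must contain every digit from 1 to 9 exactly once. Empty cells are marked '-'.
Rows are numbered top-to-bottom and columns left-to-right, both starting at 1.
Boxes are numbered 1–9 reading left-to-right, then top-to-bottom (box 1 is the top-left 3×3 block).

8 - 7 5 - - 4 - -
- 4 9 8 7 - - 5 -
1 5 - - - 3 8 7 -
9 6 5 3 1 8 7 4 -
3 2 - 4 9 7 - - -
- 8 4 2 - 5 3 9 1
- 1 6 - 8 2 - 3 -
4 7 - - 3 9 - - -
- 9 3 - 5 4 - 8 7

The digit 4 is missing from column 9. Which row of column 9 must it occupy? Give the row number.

7

Consider where 4 can go in column 9.
r1c9 is out (row 1 already has a 4). r2c9 is out (row 2 already has a 4). r3c9 is out (box 3 already has a 4). r4c9 is out (row 4 already has a 4). The remaining empty cells in column 9 are similarly blocked.
So the only cell in column 9 that can hold 4 is r7c9.
That is row 7.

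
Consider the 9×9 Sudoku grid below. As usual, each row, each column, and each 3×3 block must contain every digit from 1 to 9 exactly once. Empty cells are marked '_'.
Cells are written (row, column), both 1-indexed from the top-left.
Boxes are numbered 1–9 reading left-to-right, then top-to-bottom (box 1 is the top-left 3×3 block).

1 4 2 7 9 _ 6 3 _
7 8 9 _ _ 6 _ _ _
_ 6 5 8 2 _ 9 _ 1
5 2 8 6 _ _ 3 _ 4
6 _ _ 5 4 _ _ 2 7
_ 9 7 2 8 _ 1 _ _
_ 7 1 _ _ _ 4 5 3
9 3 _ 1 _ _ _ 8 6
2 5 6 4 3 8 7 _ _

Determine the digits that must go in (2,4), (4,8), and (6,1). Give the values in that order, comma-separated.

For (2,4):
  Row 2 already contains {6, 7, 8, 9}.
  Column 4 already contains {1, 2, 4, 5, 6, 7, 8}.
  Its 3×3 block (box 2) already contains {2, 6, 7, 8, 9}.
  The only value from 1–9 not eliminated is 3, so (2,4) = 3.
For (4,8):
  Row 4 already contains {2, 3, 4, 5, 6, 8}.
  Column 8 already contains {2, 3, 5, 8}.
  Its 3×3 block (box 6) already contains {1, 2, 3, 4, 7}.
  The only value from 1–9 not eliminated is 9, so (4,8) = 9.
For (6,1):
  Consider where 4 can go in row 6.
  (6,6) is out (box 5 already has a 4).
  (6,8) is out (box 6 already has a 4).
  (6,9) is out (column 9 already has a 4).
  So the only cell in row 6 that can hold 4 is (6,1).
  So (6,1) = 4.

3,9,4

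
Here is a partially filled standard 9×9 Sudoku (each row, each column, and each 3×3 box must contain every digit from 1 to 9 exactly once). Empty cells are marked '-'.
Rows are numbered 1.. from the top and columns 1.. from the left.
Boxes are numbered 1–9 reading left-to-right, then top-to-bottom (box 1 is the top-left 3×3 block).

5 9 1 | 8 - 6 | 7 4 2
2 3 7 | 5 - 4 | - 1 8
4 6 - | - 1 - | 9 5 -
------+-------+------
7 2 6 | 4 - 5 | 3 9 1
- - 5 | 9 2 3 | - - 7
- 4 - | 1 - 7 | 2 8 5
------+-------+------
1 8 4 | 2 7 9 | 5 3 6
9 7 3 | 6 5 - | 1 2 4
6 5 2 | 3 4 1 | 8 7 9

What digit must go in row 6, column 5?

Row 6 already contains {1, 2, 4, 5, 7, 8}.
Column 5 already contains {1, 2, 4, 5, 7}.
Its 3×3 block (box 5) already contains {1, 2, 3, 4, 5, 7, 9}.
The only value from 1–9 not eliminated is 6, so row 6, column 5 = 6.

6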